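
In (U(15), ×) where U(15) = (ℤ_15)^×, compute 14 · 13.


Operation: multiplication mod 15
14 · 13 = (a × b) mod 15 with a = 14, b = 13

14 · 13 = 2


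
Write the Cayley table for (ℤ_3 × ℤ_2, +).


Elements: {(0,0), (0,1), (1,0), (1,1), (2,0), (2,1)}
Operation: componentwise addition mod (3, 2)
Entry (a, b) = ((a₁+b₁) mod 3, (a₂+b₂) mod 2)

Cayley table:
      | (0,0) | (0,1) | (1,0) | (1,1) | (2,0) | (2,1)
(0,0) | (0,0) | (0,1) | (1,0) | (1,1) | (2,0) | (2,1)
(0,1) | (0,1) | (0,0) | (1,1) | (1,0) | (2,1) | (2,0)
(1,0) | (1,0) | (1,1) | (2,0) | (2,1) | (0,0) | (0,1)
(1,1) | (1,1) | (1,0) | (2,1) | (2,0) | (0,1) | (0,0)
(2,0) | (2,0) | (2,1) | (0,0) | (0,1) | (1,0) | (1,1)
(2,1) | (2,1) | (2,0) | (0,1) | (0,0) | (1,1) | (1,0)


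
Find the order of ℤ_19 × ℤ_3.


|A × B| = |A| · |B|
|ℤ_19 × ℤ_3| = 19 × 3 = 57

|ℤ_19 × ℤ_3| = 57


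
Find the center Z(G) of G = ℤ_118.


Z(G) = {g ∈ G | gx = xg for all x ∈ G}
ℤ_118 is abelian, so Z(G) = G

Z(ℤ_118) = ℤ_118


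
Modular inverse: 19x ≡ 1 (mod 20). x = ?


Use the extended Euclidean algorithm to write 1 = 19·s + 20·t; then s mod 20 is the inverse.
Euclidean algorithm:
  19 = 0·20 + 19
  20 = 1·19 + 1
  19 = 19·1 + 0
gcd(19,20) = 1
Back-substitution gives: 19·(-1) + 20·(1) = 1
So 19⁻¹ ≡ -1 ≡ 19 (mod 20)
Check: 19 × 19 = 361 ≡ 1 (mod 20) ✓

19⁻¹ ≡ 19 (mod 20)


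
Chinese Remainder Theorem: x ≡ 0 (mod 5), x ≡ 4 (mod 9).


m₁ = 5, m₂ = 9, gcd = 1, so CRT applies. M = m₁·m₂ = 45
Let M₁ = M/m₁ = 9, M₂ = M/m₂ = 5
Find y₁ ≡ M₁⁻¹ (mod m₁): 9⁻¹ ≡ 4 (mod 5)
Find y₂ ≡ M₂⁻¹ (mod m₂): 5⁻¹ ≡ 2 (mod 9)
x = a₁·M₁·y₁ + a₂·M₂·y₂ = 0·9·4 + 4·5·2 = 40
Reduce mod 45: x ≡ 40
Check: 40 mod 5 = 0 ✓, 40 mod 9 = 4 ✓

x ≡ 40 (mod 45)


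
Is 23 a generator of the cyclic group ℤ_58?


g generates ℤ_n iff gcd(g, n) = 1
gcd(23, 58) = 1
Since gcd = 1, 23 is a generator.

Yes, 23 generates ℤ_58


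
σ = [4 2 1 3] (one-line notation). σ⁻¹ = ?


To find σ⁻¹, swap domain and range:
σ(1) = 4 → σ⁻¹(4) = 1
σ(2) = 2 → σ⁻¹(2) = 2
σ(3) = 1 → σ⁻¹(1) = 3
σ(4) = 3 → σ⁻¹(3) = 4

σ⁻¹ = [3 2 4 1]


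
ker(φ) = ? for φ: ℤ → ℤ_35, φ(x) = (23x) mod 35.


Kernel = preimage of identity
ker(φ) = {x ∈ ℤ : 23x ≡ 0 (mod 35)}. gcd(23,35) = 1, so 23x ≡ 0 (mod 35) ⟺ x ≡ 0 (mod 35/1 = 35). Hence ker(φ) = 35ℤ

ker(φ) = 35ℤ


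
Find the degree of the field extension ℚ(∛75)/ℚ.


∛75 has minimal polynomial x³ - 75 (irreducible over ℚ since 75 is not a perfect cube)

[ℚ(∛75)/ℚ] = 3


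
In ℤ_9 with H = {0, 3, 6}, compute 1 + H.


1 + H = {1 + h (mod 9) : h ∈ H}
1+0=1, 1+3=4, 1+6=7

1 + H = {1, 4, 7}


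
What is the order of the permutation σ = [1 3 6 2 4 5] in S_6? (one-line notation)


Cycle decomposition: (2 3 6 5 4)
Cycle lengths: 5
Order = lcm(5) = 5

ord(σ) = 5


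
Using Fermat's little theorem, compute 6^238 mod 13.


Fermat's little theorem: if p is prime and gcd(a,p)=1, then a^(p-1) ≡ 1 (mod p)
p = 13 is prime, gcd(6,13) = 1
Reduce exponent: 238 mod 12 = 10
So 6^238 ≡ 6^10 (mod 13)
6^10 mod 13 = 4

6^238 ≡ 4 (mod 13)


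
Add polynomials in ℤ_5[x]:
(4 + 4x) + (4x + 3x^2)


Add coefficients mod 5:
x^0: 4 + 0 = 4 (mod 5)
x^1: 4 + 4 = 3 (mod 5)
x^2: 0 + 3 = 3 (mod 5)
Result: 4 + 3x + 3x^2

f + g = 4 + 3x + 3x^2


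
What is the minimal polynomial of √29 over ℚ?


√29 satisfies x² - 29 = 0, irreducible over ℚ since 29 is squarefree

Minimal polynomial: x² - 29


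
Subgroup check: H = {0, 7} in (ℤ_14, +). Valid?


Subgroup test for H = {0, 7} in (ℤ_14, +):
(1) 0 ∈ H? Yes
(2) Closure: for all a,b ∈ H, (a+b) mod 14 ∈ H? Yes
(3) Inverses: for all a ∈ H, -a mod 14 ∈ H? Yes

Yes, H is a subgroup of ℤ_14


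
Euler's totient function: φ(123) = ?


Factor n: 123 = 3 × 41
φ(n) = n · ∏(1 - 1/p) over distinct primes p | n
φ(123) = 123 · (1 - 1/3) · (1 - 1/41) = 80

φ(123) = 80


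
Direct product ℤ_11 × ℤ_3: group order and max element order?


|ℤ_11 × ℤ_3| = 11 × 3 = 33
Max element order = lcm(11,3) = 33
Cyclic? Yes (gcd=1)

|ℤ_11×ℤ_3| = 33, max element order = 33


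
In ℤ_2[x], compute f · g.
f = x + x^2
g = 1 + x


Expand and collect like terms; reduce coefficients mod 2:
x^0: 0·1 = 0 ≡ 0 (mod 2)
x^1: 0·1 + 1·1 = 1 ≡ 1 (mod 2)
x^2: 1·1 + 1·1 = 2 ≡ 0 (mod 2)
x^3: 1·1 = 1 ≡ 1 (mod 2)
Result: x + x^3

f · g = x + x^3


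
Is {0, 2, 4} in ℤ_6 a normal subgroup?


H = {0, 2, 4} in ℤ_6
ℤ_6 is abelian; every subgroup of an abelian group is normal

Yes, normal subgroup


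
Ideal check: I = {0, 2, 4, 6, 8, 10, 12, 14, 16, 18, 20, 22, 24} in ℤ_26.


Check ideal conditions for I = {0, 2, 4, 6, 8, 10, 12, 14, 16, 18, 20, 22, 24} in ℤ_26:
(1) I is an additive subgroup? Yes
(2) For r ∈ ℤ_26 and a ∈ I: r·a ∈ I? Yes

Yes, I is an ideal of ℤ_26


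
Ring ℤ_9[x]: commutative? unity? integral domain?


ℤ_9 has zero divisors (3·3 ≡ 0), and these lift to constant zero divisors in ℤ_9[x]; so not an integral domain
Commutative: Yes
Integral domain: No
Has unity: Yes

ℤ_9[x]: Commutative=Yes, Unity=Yes


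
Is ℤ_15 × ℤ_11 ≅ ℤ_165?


Comparing ℤ_15 × ℤ_11 and ℤ_165:
gcd(15,11) = 1, so ℤ_15 × ℤ_11 ≅ ℤ_165 (CRT)

Yes, ℤ_15 × ℤ_11 ≅ ℤ_165


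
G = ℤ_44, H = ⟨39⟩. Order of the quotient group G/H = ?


|⟨39⟩| = n / gcd(39, 44) = 44 / 1 = 44
H is normal (ℤ_44 is abelian).
|G/H| = |G| / |H| = 44 / 44 = 1

|G/H| = 1


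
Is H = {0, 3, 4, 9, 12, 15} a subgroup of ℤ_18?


Subgroup test for H = {0, 3, 4, 9, 12, 15} in (ℤ_18, +):
(1) 0 ∈ H? Yes
(2) Closure: for all a,b ∈ H, (a+b) mod 18 ∈ H? No  [counterexample: 3 + 3 = 6 ∉ H]
(3) Inverses: for all a ∈ H, -a mod 18 ∈ H? No

No, H is not a subgroup of ℤ_18


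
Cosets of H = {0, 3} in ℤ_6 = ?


H = {0, 3}, |H| = 2
Number of cosets = |G|/|H| = 6/2 = 3
0 + H = {0, 3}
1 + H = {1, 4}
2 + H = {2, 5}

Cosets: 0+H={0,3}; 1+H={1,4}; 2+H={2,5}


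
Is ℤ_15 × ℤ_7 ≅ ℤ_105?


Comparing ℤ_15 × ℤ_7 and ℤ_105:
gcd(15,7) = 1, so ℤ_15 × ℤ_7 ≅ ℤ_105 (CRT)

Yes, ℤ_15 × ℤ_7 ≅ ℤ_105


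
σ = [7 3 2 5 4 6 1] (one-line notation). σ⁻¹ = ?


To find σ⁻¹, swap domain and range:
σ(1) = 7 → σ⁻¹(7) = 1
σ(2) = 3 → σ⁻¹(3) = 2
σ(3) = 2 → σ⁻¹(2) = 3
σ(4) = 5 → σ⁻¹(5) = 4
σ(5) = 4 → σ⁻¹(4) = 5
σ(6) = 6 → σ⁻¹(6) = 6
σ(7) = 1 → σ⁻¹(1) = 7

σ⁻¹ = [7 3 2 5 4 6 1]


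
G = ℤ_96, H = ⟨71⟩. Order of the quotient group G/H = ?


|⟨71⟩| = n / gcd(71, 96) = 96 / 1 = 96
H is normal (ℤ_96 is abelian).
|G/H| = |G| / |H| = 96 / 96 = 1

|G/H| = 1


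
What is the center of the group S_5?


Z(G) = {g ∈ G | gx = xg for all x ∈ G}
S_n is non-abelian for n ≥ 3; Z(S_5) is trivial

Z(S_5) = {e}


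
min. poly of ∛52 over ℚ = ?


∛52 satisfies x³ - 52 = 0, irreducible over ℚ (no rational root; 52 is not a perfect cube)

Minimal polynomial: x³ - 52


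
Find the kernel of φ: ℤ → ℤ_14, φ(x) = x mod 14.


Kernel = preimage of identity
ker(φ) = {x ∈ ℤ : x ≡ 0 (mod 14)} = 14ℤ = {0, ±14, ±28, ...}

ker(φ) = 14ℤ


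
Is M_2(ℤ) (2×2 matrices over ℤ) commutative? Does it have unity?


Matrix multiplication is non-commutative for n ≥ 2; the identity matrix I is the unity; singular matrices give zero divisors, so not an integral domain
Commutative: No
Integral domain: No
Has unity: Yes

M_2(ℤ) (2×2 matrices over ℤ): Commutative=No, Unity=Yes


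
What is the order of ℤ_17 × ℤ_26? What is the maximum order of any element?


|ℤ_17 × ℤ_26| = 17 × 26 = 442
Max element order = lcm(17,26) = 442
Cyclic? Yes (gcd=1)

|ℤ_17×ℤ_26| = 442, max element order = 442


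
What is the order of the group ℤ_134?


ℤ_n has n elements.

|ℤ_134| = 134


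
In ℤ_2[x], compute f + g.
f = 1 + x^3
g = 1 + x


Add coefficients mod 2:
x^0: 1 + 1 = 0 (mod 2)
x^1: 0 + 1 = 1 (mod 2)
x^2: 0 + 0 = 0 (mod 2)
x^3: 1 + 0 = 1 (mod 2)
Result: x + x^3

f + g = x + x^3


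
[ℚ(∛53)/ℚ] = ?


∛53 has minimal polynomial x³ - 53 (irreducible over ℚ since 53 is not a perfect cube)

[ℚ(∛53)/ℚ] = 3


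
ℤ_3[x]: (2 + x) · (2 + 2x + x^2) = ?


Expand and collect like terms; reduce coefficients mod 3:
x^0: 2·2 = 4 ≡ 1 (mod 3)
x^1: 2·2 + 1·2 = 6 ≡ 0 (mod 3)
x^2: 2·1 + 1·2 = 4 ≡ 1 (mod 3)
x^3: 1·1 = 1 ≡ 1 (mod 3)
Result: 1 + x^2 + x^3

f · g = 1 + x^2 + x^3


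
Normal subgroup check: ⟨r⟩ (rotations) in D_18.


H = ⟨r⟩ (rotations) in D_18
The rotation subgroup ⟨r⟩ has index 2 in D_18, so it is normal

Yes, normal subgroup


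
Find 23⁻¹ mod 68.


Use the extended Euclidean algorithm to write 1 = 23·s + 68·t; then s mod 68 is the inverse.
Euclidean algorithm:
  23 = 0·68 + 23
  68 = 2·23 + 22
  23 = 1·22 + 1
  22 = 22·1 + 0
gcd(23,68) = 1
Back-substitution gives: 23·(3) + 68·(-1) = 1
So 23⁻¹ ≡ 3 ≡ 3 (mod 68)
Check: 23 × 3 = 69 ≡ 1 (mod 68) ✓

23⁻¹ ≡ 3 (mod 68)


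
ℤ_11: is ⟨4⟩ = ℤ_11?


g generates ℤ_n iff gcd(g, n) = 1
gcd(4, 11) = 1
Since gcd = 1, 4 is a generator.

Yes, 4 generates ℤ_11


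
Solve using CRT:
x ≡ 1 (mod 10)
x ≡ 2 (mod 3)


m₁ = 10, m₂ = 3, gcd = 1, so CRT applies. M = m₁·m₂ = 30
Let M₁ = M/m₁ = 3, M₂ = M/m₂ = 10
Find y₁ ≡ M₁⁻¹ (mod m₁): 3⁻¹ ≡ 7 (mod 10)
Find y₂ ≡ M₂⁻¹ (mod m₂): 10⁻¹ ≡ 1 (mod 3)
x = a₁·M₁·y₁ + a₂·M₂·y₂ = 1·3·7 + 2·10·1 = 41
Reduce mod 30: x ≡ 11
Check: 11 mod 10 = 1 ✓, 11 mod 3 = 2 ✓

x ≡ 11 (mod 30)


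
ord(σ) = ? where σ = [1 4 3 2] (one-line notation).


Cycle decomposition: (2 4)
Cycle lengths: 2
Order = lcm(2) = 2

ord(σ) = 2


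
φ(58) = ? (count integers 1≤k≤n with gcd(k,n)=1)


Factor n: 58 = 2 × 29
φ(n) = n · ∏(1 - 1/p) over distinct primes p | n
φ(58) = 58 · (1 - 1/2) · (1 - 1/29) = 28

φ(58) = 28


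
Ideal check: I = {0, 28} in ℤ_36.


Check ideal conditions for I = {0, 28} in ℤ_36:
(1) I is an additive subgroup? No
(2) For r ∈ ℤ_36 and a ∈ I: r·a ∈ I? No  [counterexample: r=2, a=28, r·a mod 36 = 20 ∉ I]

No, I is not an ideal of ℤ_36


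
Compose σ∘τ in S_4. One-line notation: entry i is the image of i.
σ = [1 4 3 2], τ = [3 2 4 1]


σ∘τ: apply τ first, then σ
1 →τ 3 →σ 3
2 →τ 2 →σ 4
3 →τ 4 →σ 2
4 →τ 1 →σ 1

σ∘τ = [3 4 2 1]


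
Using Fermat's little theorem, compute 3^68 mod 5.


Fermat's little theorem: if p is prime and gcd(a,p)=1, then a^(p-1) ≡ 1 (mod p)
p = 5 is prime, gcd(3,5) = 1
Reduce exponent: 68 mod 4 = 0
So 3^68 ≡ 3^0 (mod 5)
3^0 = 1

3^68 ≡ 1 (mod 5)


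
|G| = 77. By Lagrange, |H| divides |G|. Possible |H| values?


Lagrange's theorem: |H| divides |G|
|G| = 77
Divisors of 77: 1, 7, 11, 77

Possible subgroup orders: {1, 7, 11, 77}


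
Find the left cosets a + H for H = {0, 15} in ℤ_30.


H = {0, 15}, |H| = 2
Number of cosets = |G|/|H| = 30/2 = 15
0 + H = {0, 15}
1 + H = {1, 16}
2 + H = {2, 17}
3 + H = {3, 18}
4 + H = {4, 19}
5 + H = {5, 20}
6 + H = {6, 21}
7 + H = {7, 22}
8 + H = {8, 23}
9 + H = {9, 24}
10 + H = {10, 25}
11 + H = {11, 26}
12 + H = {12, 27}
13 + H = {13, 28}
14 + H = {14, 29}

Cosets: 0+H={0,15}; 1+H={1,16}; 2+H={2,17}; 3+H={3,18}; 4+H={4,19}; 5+H={5,20}; 6+H={6,21}; 7+H={7,22}; 8+H={8,23}; 9+H={9,24}; 10+H={10,25}; 11+H={11,26}; 12+H={12,27}; 13+H={13,28}; 14+H={14,29}


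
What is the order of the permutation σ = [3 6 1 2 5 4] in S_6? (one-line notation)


Cycle decomposition: (1 3) (2 6 4)
Cycle lengths: 2, 3
Order = lcm(2, 3) = 6

ord(σ) = 6


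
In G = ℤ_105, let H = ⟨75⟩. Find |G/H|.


|⟨75⟩| = n / gcd(75, 105) = 105 / 15 = 7
H is normal (ℤ_105 is abelian).
|G/H| = |G| / |H| = 105 / 7 = 15

|G/H| = 15


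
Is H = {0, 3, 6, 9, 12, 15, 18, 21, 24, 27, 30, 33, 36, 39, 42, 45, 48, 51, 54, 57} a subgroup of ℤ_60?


Subgroup test for H = {0, 3, 6, 9, 12, 15, 18, 21, 24, 27, 30, 33, 36, 39, 42, 45, 48, 51, 54, 57} in (ℤ_60, +):
(1) 0 ∈ H? Yes
(2) Closure: for all a,b ∈ H, (a+b) mod 60 ∈ H? Yes
(3) Inverses: for all a ∈ H, -a mod 60 ∈ H? Yes

Yes, H is a subgroup of ℤ_60


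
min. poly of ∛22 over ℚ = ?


∛22 satisfies x³ - 22 = 0, irreducible over ℚ (no rational root; 22 is not a perfect cube)

Minimal polynomial: x³ - 22


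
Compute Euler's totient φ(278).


Factor n: 278 = 2 × 139
φ(n) = n · ∏(1 - 1/p) over distinct primes p | n
φ(278) = 278 · (1 - 1/2) · (1 - 1/139) = 138

φ(278) = 138


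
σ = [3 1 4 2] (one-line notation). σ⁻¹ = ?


To find σ⁻¹, swap domain and range:
σ(1) = 3 → σ⁻¹(3) = 1
σ(2) = 1 → σ⁻¹(1) = 2
σ(3) = 4 → σ⁻¹(4) = 3
σ(4) = 2 → σ⁻¹(2) = 4

σ⁻¹ = [2 4 1 3]


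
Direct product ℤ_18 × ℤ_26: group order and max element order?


|ℤ_18 × ℤ_26| = 18 × 26 = 468
Max element order = lcm(18,26) = 234
Cyclic? No (gcd=2)

|ℤ_18×ℤ_26| = 468, max element order = 234


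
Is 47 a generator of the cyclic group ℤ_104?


g generates ℤ_n iff gcd(g, n) = 1
gcd(47, 104) = 1
Since gcd = 1, 47 is a generator.

Yes, 47 generates ℤ_104


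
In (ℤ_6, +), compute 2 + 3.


Operation: addition mod 6
2 + 3 = (a + b) mod 6 with a = 2, b = 3

2 + 3 = 5


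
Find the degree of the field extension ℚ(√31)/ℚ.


√31 has minimal polynomial x² - 31 (irreducible over ℚ since 31 is squarefree)

[ℚ(√31)/ℚ] = 2


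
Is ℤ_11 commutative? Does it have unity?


ℤ_11 is a commutative ring with unity 1; 11 is prime, so ℤ_11 is a field (hence an integral domain)
Commutative: Yes
Integral domain: Yes
Has unity: Yes

ℤ_11: Commutative=Yes, Unity=Yes


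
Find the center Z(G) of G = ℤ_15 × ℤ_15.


Z(G) = {g ∈ G | gx = xg for all x ∈ G}
Direct product of abelian groups is abelian, so Z(G) = G

Z(ℤ_15 × ℤ_15) = ℤ_15 × ℤ_15


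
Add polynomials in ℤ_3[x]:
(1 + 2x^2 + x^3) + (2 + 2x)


Add coefficients mod 3:
x^0: 1 + 2 = 0 (mod 3)
x^1: 0 + 2 = 2 (mod 3)
x^2: 2 + 0 = 2 (mod 3)
x^3: 1 + 0 = 1 (mod 3)
Result: 2x + 2x^2 + x^3

f + g = 2x + 2x^2 + x^3


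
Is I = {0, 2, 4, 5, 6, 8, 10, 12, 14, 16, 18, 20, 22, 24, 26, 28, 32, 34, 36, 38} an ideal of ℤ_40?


Check ideal conditions for I = {0, 2, 4, 5, 6, 8, 10, 12, 14, 16, 18, 20, 22, 24, 26, 28, 32, 34, 36, 38} in ℤ_40:
(1) I is an additive subgroup? No
(2) For r ∈ ℤ_40 and a ∈ I: r·a ∈ I? No  [counterexample: r=3, a=5, r·a mod 40 = 15 ∉ I]

No, I is not an ideal of ℤ_40


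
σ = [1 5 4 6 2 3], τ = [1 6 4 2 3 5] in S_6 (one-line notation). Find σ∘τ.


σ∘τ: apply τ first, then σ
1 →τ 1 →σ 1
2 →τ 6 →σ 3
3 →τ 4 →σ 6
4 →τ 2 →σ 5
5 →τ 3 →σ 4
6 →τ 5 →σ 2

σ∘τ = [1 3 6 5 4 2]


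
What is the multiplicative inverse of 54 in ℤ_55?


Use the extended Euclidean algorithm to write 1 = 54·s + 55·t; then s mod 55 is the inverse.
Euclidean algorithm:
  54 = 0·55 + 54
  55 = 1·54 + 1
  54 = 54·1 + 0
gcd(54,55) = 1
Back-substitution gives: 54·(-1) + 55·(1) = 1
So 54⁻¹ ≡ -1 ≡ 54 (mod 55)
Check: 54 × 54 = 2916 ≡ 1 (mod 55) ✓

54⁻¹ ≡ 54 (mod 55)


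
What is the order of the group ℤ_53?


ℤ_n has n elements.

|ℤ_53| = 53


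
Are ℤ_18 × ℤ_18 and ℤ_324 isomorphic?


Comparing ℤ_18 × ℤ_18 and ℤ_324:
gcd(18,18) = 18 ≠ 1. Max element order in ℤ_18×ℤ_18 is lcm(18,18) = 18 < 324, so it has no element of order 324

No, ℤ_18 × ℤ_18 ≇ ℤ_324


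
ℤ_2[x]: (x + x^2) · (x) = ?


Expand and collect like terms; reduce coefficients mod 2:
x^0: 0·0 = 0 ≡ 0 (mod 2)
x^1: 0·1 + 1·0 = 0 ≡ 0 (mod 2)
x^2: 1·1 + 1·0 = 1 ≡ 1 (mod 2)
x^3: 1·1 = 1 ≡ 1 (mod 2)
Result: x^2 + x^3

f · g = x^2 + x^3


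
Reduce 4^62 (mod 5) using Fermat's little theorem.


Fermat's little theorem: if p is prime and gcd(a,p)=1, then a^(p-1) ≡ 1 (mod p)
p = 5 is prime, gcd(4,5) = 1
Reduce exponent: 62 mod 4 = 2
So 4^62 ≡ 4^2 (mod 5)
4^2 mod 5 = 1

4^62 ≡ 1 (mod 5)


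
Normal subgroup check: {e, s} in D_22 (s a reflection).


H = {e, s} in D_22 (s a reflection)
r·s·r⁻¹ = sr⁻² ≠ s for n ≥ 3, so {e, s} is not closed under conjugation

No, not a normal subgroup


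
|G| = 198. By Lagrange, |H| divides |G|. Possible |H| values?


Lagrange's theorem: |H| divides |G|
|G| = 198
Divisors of 198: 1, 2, 3, 6, 9, 11, 18, 22, 33, 66, 99, 198

Possible subgroup orders: {1, 2, 3, 6, 9, 11, 18, 22, 33, 66, 99, 198}


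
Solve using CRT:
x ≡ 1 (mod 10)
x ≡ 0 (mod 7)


m₁ = 10, m₂ = 7, gcd = 1, so CRT applies. M = m₁·m₂ = 70
Let M₁ = M/m₁ = 7, M₂ = M/m₂ = 10
Find y₁ ≡ M₁⁻¹ (mod m₁): 7⁻¹ ≡ 3 (mod 10)
Find y₂ ≡ M₂⁻¹ (mod m₂): 10⁻¹ ≡ 5 (mod 7)
x = a₁·M₁·y₁ + a₂·M₂·y₂ = 1·7·3 + 0·10·5 = 21
Reduce mod 70: x ≡ 21
Check: 21 mod 10 = 1 ✓, 21 mod 7 = 0 ✓

x ≡ 21 (mod 70)


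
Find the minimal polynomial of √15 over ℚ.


√15 satisfies x² - 15 = 0, irreducible over ℚ since 15 is squarefree

Minimal polynomial: x² - 15


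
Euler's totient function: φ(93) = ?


Factor n: 93 = 3 × 31
φ(n) = n · ∏(1 - 1/p) over distinct primes p | n
φ(93) = 93 · (1 - 1/3) · (1 - 1/31) = 60

φ(93) = 60


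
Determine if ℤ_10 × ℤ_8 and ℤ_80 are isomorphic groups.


Comparing ℤ_10 × ℤ_8 and ℤ_80:
gcd(10,8) = 2 ≠ 1. Max element order in ℤ_10×ℤ_8 is lcm(10,8) = 40 < 80, so it has no element of order 80

No, ℤ_10 × ℤ_8 ≇ ℤ_80


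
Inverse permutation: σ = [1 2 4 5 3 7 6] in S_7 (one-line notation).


To find σ⁻¹, swap domain and range:
σ(1) = 1 → σ⁻¹(1) = 1
σ(2) = 2 → σ⁻¹(2) = 2
σ(3) = 4 → σ⁻¹(4) = 3
σ(4) = 5 → σ⁻¹(5) = 4
σ(5) = 3 → σ⁻¹(3) = 5
σ(6) = 7 → σ⁻¹(7) = 6
σ(7) = 6 → σ⁻¹(6) = 7

σ⁻¹ = [1 2 5 3 4 7 6]


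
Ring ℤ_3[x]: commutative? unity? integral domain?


ℤ_3 is a field (n prime), so ℤ_3[x] is a commutative integral domain with unity
Commutative: Yes
Integral domain: Yes
Has unity: Yes

ℤ_3[x]: Commutative=Yes, Unity=Yes


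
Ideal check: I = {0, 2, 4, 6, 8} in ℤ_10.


Check ideal conditions for I = {0, 2, 4, 6, 8} in ℤ_10:
(1) I is an additive subgroup? Yes
(2) For r ∈ ℤ_10 and a ∈ I: r·a ∈ I? Yes

Yes, I is an ideal of ℤ_10


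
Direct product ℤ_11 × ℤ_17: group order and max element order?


|ℤ_11 × ℤ_17| = 11 × 17 = 187
Max element order = lcm(11,17) = 187
Cyclic? Yes (gcd=1)

|ℤ_11×ℤ_17| = 187, max element order = 187


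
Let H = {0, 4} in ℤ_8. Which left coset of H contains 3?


3 + H = {3 + h (mod 8) : h ∈ H}
3+0=3, 3+4=7

3 + H = {3, 7}


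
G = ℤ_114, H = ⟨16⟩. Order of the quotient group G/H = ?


|⟨16⟩| = n / gcd(16, 114) = 114 / 2 = 57
H is normal (ℤ_114 is abelian).
|G/H| = |G| / |H| = 114 / 57 = 2

|G/H| = 2


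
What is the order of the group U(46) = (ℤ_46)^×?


U(n) is the group of units mod n; |U(n)| = φ(n)
|U(46)| = φ(46) = 22

|U(46) = (ℤ_46)^×| = 22


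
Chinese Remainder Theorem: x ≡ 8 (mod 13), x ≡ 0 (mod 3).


m₁ = 13, m₂ = 3, gcd = 1, so CRT applies. M = m₁·m₂ = 39
Let M₁ = M/m₁ = 3, M₂ = M/m₂ = 13
Find y₁ ≡ M₁⁻¹ (mod m₁): 3⁻¹ ≡ 9 (mod 13)
Find y₂ ≡ M₂⁻¹ (mod m₂): 13⁻¹ ≡ 1 (mod 3)
x = a₁·M₁·y₁ + a₂·M₂·y₂ = 8·3·9 + 0·13·1 = 216
Reduce mod 39: x ≡ 21
Check: 21 mod 13 = 8 ✓, 21 mod 3 = 0 ✓

x ≡ 21 (mod 39)


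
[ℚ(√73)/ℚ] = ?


√73 has minimal polynomial x² - 73 (irreducible over ℚ since 73 is squarefree)

[ℚ(√73)/ℚ] = 2


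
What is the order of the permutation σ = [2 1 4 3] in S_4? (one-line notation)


Cycle decomposition: (1 2) (3 4)
Cycle lengths: 2, 2
Order = lcm(2, 2) = 2

ord(σ) = 2


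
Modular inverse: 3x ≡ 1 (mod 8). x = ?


Use the extended Euclidean algorithm to write 1 = 3·s + 8·t; then s mod 8 is the inverse.
Euclidean algorithm:
  3 = 0·8 + 3
  8 = 2·3 + 2
  3 = 1·2 + 1
  2 = 2·1 + 0
gcd(3,8) = 1
Back-substitution gives: 3·(3) + 8·(-1) = 1
So 3⁻¹ ≡ 3 ≡ 3 (mod 8)
Check: 3 × 3 = 9 ≡ 1 (mod 8) ✓

3⁻¹ ≡ 3 (mod 8)


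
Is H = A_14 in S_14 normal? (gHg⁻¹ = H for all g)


H = A_14 in S_14
A_14 has index 2 in S_14, and every subgroup of index 2 is normal

Yes, normal subgroup


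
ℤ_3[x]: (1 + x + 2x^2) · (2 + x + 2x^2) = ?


Expand and collect like terms; reduce coefficients mod 3:
x^0: 1·2 = 2 ≡ 2 (mod 3)
x^1: 1·1 + 1·2 = 3 ≡ 0 (mod 3)
x^2: 1·2 + 1·1 + 2·2 = 7 ≡ 1 (mod 3)
x^3: 1·2 + 2·1 = 4 ≡ 1 (mod 3)
x^4: 2·2 = 4 ≡ 1 (mod 3)
Result: 2 + x^2 + x^3 + x^4

f · g = 2 + x^2 + x^3 + x^4


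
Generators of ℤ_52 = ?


g generates ℤ_n iff gcd(g,n) = 1
Prime factors of 52: 2, 13
Generators are g ∈ {1,...,51} not divisible by any of these primes.
Generators: {1, 3, 5, 7, 9, 11, 15, 17, 19, 21, 23, 25, 27, 29, 31, 33, 35, 37, 41, 43, 45, 47, 49, 51}
Number of generators = φ(52) = 24

Generators of ℤ_52 = {1, 3, 5, 7, 9, 11, 15, 17, 19, 21, 23, 25, 27, 29, 31, 33, 35, 37, 41, 43, 45, 47, 49, 51}


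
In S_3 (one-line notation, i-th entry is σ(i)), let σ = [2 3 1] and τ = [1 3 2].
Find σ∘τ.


σ∘τ: apply τ first, then σ
1 →τ 1 →σ 2
2 →τ 3 →σ 1
3 →τ 2 →σ 3

σ∘τ = [2 1 3]


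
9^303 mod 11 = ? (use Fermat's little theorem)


Fermat's little theorem: if p is prime and gcd(a,p)=1, then a^(p-1) ≡ 1 (mod p)
p = 11 is prime, gcd(9,11) = 1
Reduce exponent: 303 mod 10 = 3
So 9^303 ≡ 9^3 (mod 11)
9^3 mod 11 = 3

9^303 ≡ 3 (mod 11)


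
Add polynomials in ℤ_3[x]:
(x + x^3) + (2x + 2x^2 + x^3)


Add coefficients mod 3:
x^0: 0 + 0 = 0 (mod 3)
x^1: 1 + 2 = 0 (mod 3)
x^2: 0 + 2 = 2 (mod 3)
x^3: 1 + 1 = 2 (mod 3)
Result: 2x^2 + 2x^3

f + g = 2x^2 + 2x^3


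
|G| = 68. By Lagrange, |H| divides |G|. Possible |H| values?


Lagrange's theorem: |H| divides |G|
|G| = 68
Divisors of 68: 1, 2, 4, 17, 34, 68

Possible subgroup orders: {1, 2, 4, 17, 34, 68}


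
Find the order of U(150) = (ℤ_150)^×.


U(n) is the group of units mod n; |U(n)| = φ(n)
|U(150)| = φ(150) = 40

|U(150) = (ℤ_150)^×| = 40


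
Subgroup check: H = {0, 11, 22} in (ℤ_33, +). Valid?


Subgroup test for H = {0, 11, 22} in (ℤ_33, +):
(1) 0 ∈ H? Yes
(2) Closure: for all a,b ∈ H, (a+b) mod 33 ∈ H? Yes
(3) Inverses: for all a ∈ H, -a mod 33 ∈ H? Yes

Yes, H is a subgroup of ℤ_33


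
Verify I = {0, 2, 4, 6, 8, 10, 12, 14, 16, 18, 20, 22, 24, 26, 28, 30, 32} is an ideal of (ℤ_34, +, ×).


Check ideal conditions for I = {0, 2, 4, 6, 8, 10, 12, 14, 16, 18, 20, 22, 24, 26, 28, 30, 32} in ℤ_34:
(1) I is an additive subgroup? Yes
(2) For r ∈ ℤ_34 and a ∈ I: r·a ∈ I? Yes

Yes, I is an ideal of ℤ_34


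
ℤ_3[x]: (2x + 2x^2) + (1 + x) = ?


Add coefficients mod 3:
x^0: 0 + 1 = 1 (mod 3)
x^1: 2 + 1 = 0 (mod 3)
x^2: 2 + 0 = 2 (mod 3)
Result: 1 + 2x^2

f + g = 1 + 2x^2


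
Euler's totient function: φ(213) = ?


Factor n: 213 = 3 × 71
φ(n) = n · ∏(1 - 1/p) over distinct primes p | n
φ(213) = 213 · (1 - 1/3) · (1 - 1/71) = 140

φ(213) = 140


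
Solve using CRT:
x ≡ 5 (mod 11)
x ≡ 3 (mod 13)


m₁ = 11, m₂ = 13, gcd = 1, so CRT applies. M = m₁·m₂ = 143
Let M₁ = M/m₁ = 13, M₂ = M/m₂ = 11
Find y₁ ≡ M₁⁻¹ (mod m₁): 13⁻¹ ≡ 6 (mod 11)
Find y₂ ≡ M₂⁻¹ (mod m₂): 11⁻¹ ≡ 6 (mod 13)
x = a₁·M₁·y₁ + a₂·M₂·y₂ = 5·13·6 + 3·11·6 = 588
Reduce mod 143: x ≡ 16
Check: 16 mod 11 = 5 ✓, 16 mod 13 = 3 ✓

x ≡ 16 (mod 143)


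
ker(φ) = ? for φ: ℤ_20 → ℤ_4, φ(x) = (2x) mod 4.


Kernel = preimage of identity
ker(φ) = {x ∈ ℤ_20 : 2x ≡ 0 (mod 4)}. Since 4 | 20, φ is well-defined. The kernel is the cyclic subgroup ⟨2⟩ of ℤ_20 (order 10), i.e. {0, 2, 4, 6, 8, 10, 12, 14, 16, 18}

ker(φ) = {0, 2, 4, 6, 8, 10, 12, 14, 16, 18}


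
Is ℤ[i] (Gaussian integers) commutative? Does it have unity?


ℤ[i] is a commutative integral domain with unity 1 (in fact a Euclidean domain)
Commutative: Yes
Integral domain: Yes
Has unity: Yes

ℤ[i] (Gaussian integers): Commutative=Yes, Unity=Yes


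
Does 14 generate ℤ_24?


g generates ℤ_n iff gcd(g, n) = 1
gcd(14, 24) = 2
Since gcd = 2 ≠ 1, ⟨14⟩ has order 12 < 24, so 14 is not a generator.

No, 14 does not generate ℤ_24


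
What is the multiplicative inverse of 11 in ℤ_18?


Use the extended Euclidean algorithm to write 1 = 11·s + 18·t; then s mod 18 is the inverse.
Euclidean algorithm:
  11 = 0·18 + 11
  18 = 1·11 + 7
  11 = 1·7 + 4
  7 = 1·4 + 3
  4 = 1·3 + 1
  3 = 3·1 + 0
gcd(11,18) = 1
Back-substitution gives: 11·(5) + 18·(-3) = 1
So 11⁻¹ ≡ 5 ≡ 5 (mod 18)
Check: 11 × 5 = 55 ≡ 1 (mod 18) ✓

11⁻¹ ≡ 5 (mod 18)


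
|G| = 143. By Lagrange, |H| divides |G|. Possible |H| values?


Lagrange's theorem: |H| divides |G|
|G| = 143
Divisors of 143: 1, 11, 13, 143

Possible subgroup orders: {1, 11, 13, 143}


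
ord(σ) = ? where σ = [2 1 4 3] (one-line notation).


Cycle decomposition: (1 2) (3 4)
Cycle lengths: 2, 2
Order = lcm(2, 2) = 2

ord(σ) = 2


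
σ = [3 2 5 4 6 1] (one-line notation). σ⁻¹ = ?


To find σ⁻¹, swap domain and range:
σ(1) = 3 → σ⁻¹(3) = 1
σ(2) = 2 → σ⁻¹(2) = 2
σ(3) = 5 → σ⁻¹(5) = 3
σ(4) = 4 → σ⁻¹(4) = 4
σ(5) = 6 → σ⁻¹(6) = 5
σ(6) = 1 → σ⁻¹(1) = 6

σ⁻¹ = [6 2 1 4 3 5]


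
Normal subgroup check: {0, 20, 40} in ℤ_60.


H = {0, 20, 40} in ℤ_60
ℤ_60 is abelian; every subgroup of an abelian group is normal

Yes, normal subgroup


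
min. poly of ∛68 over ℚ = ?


∛68 satisfies x³ - 68 = 0, irreducible over ℚ (no rational root; 68 is not a perfect cube)

Minimal polynomial: x³ - 68


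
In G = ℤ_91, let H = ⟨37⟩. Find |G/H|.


|⟨37⟩| = n / gcd(37, 91) = 91 / 1 = 91
H is normal (ℤ_91 is abelian).
|G/H| = |G| / |H| = 91 / 91 = 1

|G/H| = 1


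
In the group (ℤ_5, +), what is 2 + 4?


Operation: addition mod 5
2 + 4 = (a + b) mod 5 with a = 2, b = 4

2 + 4 = 1


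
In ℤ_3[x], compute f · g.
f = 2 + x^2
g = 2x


Expand and collect like terms; reduce coefficients mod 3:
x^0: 2·0 = 0 ≡ 0 (mod 3)
x^1: 2·2 + 0·0 = 4 ≡ 1 (mod 3)
x^2: 0·2 + 1·0 = 0 ≡ 0 (mod 3)
x^3: 1·2 = 2 ≡ 2 (mod 3)
Result: x + 2x^3

f · g = x + 2x^3


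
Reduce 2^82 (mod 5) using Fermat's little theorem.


Fermat's little theorem: if p is prime and gcd(a,p)=1, then a^(p-1) ≡ 1 (mod p)
p = 5 is prime, gcd(2,5) = 1
Reduce exponent: 82 mod 4 = 2
So 2^82 ≡ 2^2 (mod 5)
2^2 mod 5 = 4

2^82 ≡ 4 (mod 5)


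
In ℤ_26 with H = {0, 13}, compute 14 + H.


14 + H = {14 + h (mod 26) : h ∈ H}
14+0=14, 14+13=1
14 + H = {1, 14} = 1 + H

14 + H = {1, 14}


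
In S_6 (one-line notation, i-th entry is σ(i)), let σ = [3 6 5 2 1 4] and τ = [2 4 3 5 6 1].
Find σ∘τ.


σ∘τ: apply τ first, then σ
1 →τ 2 →σ 6
2 →τ 4 →σ 2
3 →τ 3 →σ 5
4 →τ 5 →σ 1
5 →τ 6 →σ 4
6 →τ 1 →σ 3

σ∘τ = [6 2 5 1 4 3]


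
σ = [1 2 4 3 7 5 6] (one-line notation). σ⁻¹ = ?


To find σ⁻¹, swap domain and range:
σ(1) = 1 → σ⁻¹(1) = 1
σ(2) = 2 → σ⁻¹(2) = 2
σ(3) = 4 → σ⁻¹(4) = 3
σ(4) = 3 → σ⁻¹(3) = 4
σ(5) = 7 → σ⁻¹(7) = 5
σ(6) = 5 → σ⁻¹(5) = 6
σ(7) = 6 → σ⁻¹(6) = 7

σ⁻¹ = [1 2 4 3 6 7 5]


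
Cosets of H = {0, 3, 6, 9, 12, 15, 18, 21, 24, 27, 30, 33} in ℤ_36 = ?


H = {0, 3, 6, 9, 12, 15, 18, 21, 24, 27, 30, 33}, |H| = 12
Number of cosets = |G|/|H| = 36/12 = 3
0 + H = {0, 3, 6, 9, 12, 15, 18, 21, 24, 27, 30, 33}
1 + H = {1, 4, 7, 10, 13, 16, 19, 22, 25, 28, 31, 34}
2 + H = {2, 5, 8, 11, 14, 17, 20, 23, 26, 29, 32, 35}

Cosets: 0+H={0,3,6,9,12,15,18,21,24,27,30,33}; 1+H={1,4,7,10,13,16,19,22,25,28,31,34}; 2+H={2,5,8,11,14,17,20,23,26,29,32,35}


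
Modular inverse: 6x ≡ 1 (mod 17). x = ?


Use the extended Euclidean algorithm to write 1 = 6·s + 17·t; then s mod 17 is the inverse.
Euclidean algorithm:
  6 = 0·17 + 6
  17 = 2·6 + 5
  6 = 1·5 + 1
  5 = 5·1 + 0
gcd(6,17) = 1
Back-substitution gives: 6·(3) + 17·(-1) = 1
So 6⁻¹ ≡ 3 ≡ 3 (mod 17)
Check: 6 × 3 = 18 ≡ 1 (mod 17) ✓

6⁻¹ ≡ 3 (mod 17)


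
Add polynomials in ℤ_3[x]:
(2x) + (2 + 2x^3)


Add coefficients mod 3:
x^0: 0 + 2 = 2 (mod 3)
x^1: 2 + 0 = 2 (mod 3)
x^2: 0 + 0 = 0 (mod 3)
x^3: 0 + 2 = 2 (mod 3)
Result: 2 + 2x + 2x^3

f + g = 2 + 2x + 2x^3


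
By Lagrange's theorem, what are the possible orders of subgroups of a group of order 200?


Lagrange's theorem: |H| divides |G|
|G| = 200
Divisors of 200: 1, 2, 4, 5, 8, 10, 20, 25, 40, 50, 100, 200

Possible subgroup orders: {1, 2, 4, 5, 8, 10, 20, 25, 40, 50, 100, 200}


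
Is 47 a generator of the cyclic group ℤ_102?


g generates ℤ_n iff gcd(g, n) = 1
gcd(47, 102) = 1
Since gcd = 1, 47 is a generator.

Yes, 47 generates ℤ_102


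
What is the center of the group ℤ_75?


Z(G) = {g ∈ G | gx = xg for all x ∈ G}
ℤ_75 is abelian, so Z(G) = G

Z(ℤ_75) = ℤ_75


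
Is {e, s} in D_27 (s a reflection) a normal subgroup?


H = {e, s} in D_27 (s a reflection)
r·s·r⁻¹ = sr⁻² ≠ s for n ≥ 3, so {e, s} is not closed under conjugation

No, not a normal subgroup


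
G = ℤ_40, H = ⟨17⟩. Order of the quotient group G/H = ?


|⟨17⟩| = n / gcd(17, 40) = 40 / 1 = 40
H is normal (ℤ_40 is abelian).
|G/H| = |G| / |H| = 40 / 40 = 1

|G/H| = 1


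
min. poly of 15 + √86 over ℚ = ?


Let α = 15 + √86. Then α - 15 = √86, so (α - 15)² = 86, giving α² - 30α + 139 = 0. Degree 2 and α ∉ ℚ, so this is the minimal polynomial.

Minimal polynomial: x² - 30x + 139


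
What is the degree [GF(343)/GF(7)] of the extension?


GF(343) = GF(7^3), so the extension degree is 3

[GF(343)/GF(7)] = 3


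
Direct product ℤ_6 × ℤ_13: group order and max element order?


|ℤ_6 × ℤ_13| = 6 × 13 = 78
Max element order = lcm(6,13) = 78
Cyclic? Yes (gcd=1)

|ℤ_6×ℤ_13| = 78, max element order = 78


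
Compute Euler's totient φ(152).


Factor n: 152 = 2^3 × 19
φ(n) = n · ∏(1 - 1/p) over distinct primes p | n
φ(152) = 152 · (1 - 1/2) · (1 - 1/19) = 72

φ(152) = 72


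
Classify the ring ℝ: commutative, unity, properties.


ℝ is a field: commutative, has unity, every nonzero element is a unit (hence an integral domain)
Commutative: Yes
Integral domain: Yes
Has unity: Yes

ℝ: Commutative=Yes, Unity=Yes


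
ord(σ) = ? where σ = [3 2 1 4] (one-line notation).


Cycle decomposition: (1 3)
Cycle lengths: 2
Order = lcm(2) = 2

ord(σ) = 2


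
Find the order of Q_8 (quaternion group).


Q_8 = {±1, ±i, ±j, ±k}
|Q_8| = 8

|Q_8 (quaternion group)| = 8


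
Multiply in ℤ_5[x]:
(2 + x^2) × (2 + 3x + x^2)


Expand and collect like terms; reduce coefficients mod 5:
x^0: 2·2 = 4 ≡ 4 (mod 5)
x^1: 2·3 + 0·2 = 6 ≡ 1 (mod 5)
x^2: 2·1 + 0·3 + 1·2 = 4 ≡ 4 (mod 5)
x^3: 0·1 + 1·3 = 3 ≡ 3 (mod 5)
x^4: 1·1 = 1 ≡ 1 (mod 5)
Result: 4 + x + 4x^2 + 3x^3 + x^4

f · g = 4 + x + 4x^2 + 3x^3 + x^4


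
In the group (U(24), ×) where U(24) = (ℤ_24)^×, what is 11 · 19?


Operation: multiplication mod 24
11 · 19 = (a × b) mod 24 with a = 11, b = 19

11 · 19 = 17


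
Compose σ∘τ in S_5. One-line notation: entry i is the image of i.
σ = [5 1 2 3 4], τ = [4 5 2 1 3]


σ∘τ: apply τ first, then σ
1 →τ 4 →σ 3
2 →τ 5 →σ 4
3 →τ 2 →σ 1
4 →τ 1 →σ 5
5 →τ 3 →σ 2

σ∘τ = [3 4 1 5 2]


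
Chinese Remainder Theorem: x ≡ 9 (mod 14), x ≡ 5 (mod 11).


m₁ = 14, m₂ = 11, gcd = 1, so CRT applies. M = m₁·m₂ = 154
Let M₁ = M/m₁ = 11, M₂ = M/m₂ = 14
Find y₁ ≡ M₁⁻¹ (mod m₁): 11⁻¹ ≡ 9 (mod 14)
Find y₂ ≡ M₂⁻¹ (mod m₂): 14⁻¹ ≡ 4 (mod 11)
x = a₁·M₁·y₁ + a₂·M₂·y₂ = 9·11·9 + 5·14·4 = 1171
Reduce mod 154: x ≡ 93
Check: 93 mod 14 = 9 ✓, 93 mod 11 = 5 ✓

x ≡ 93 (mod 154)


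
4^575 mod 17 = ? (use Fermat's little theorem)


Fermat's little theorem: if p is prime and gcd(a,p)=1, then a^(p-1) ≡ 1 (mod p)
p = 17 is prime, gcd(4,17) = 1
Reduce exponent: 575 mod 16 = 15
So 4^575 ≡ 4^15 (mod 17)
4^15 mod 17 = 13

4^575 ≡ 13 (mod 17)


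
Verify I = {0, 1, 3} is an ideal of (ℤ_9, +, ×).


Check ideal conditions for I = {0, 1, 3} in ℤ_9:
(1) I is an additive subgroup? No
(2) For r ∈ ℤ_9 and a ∈ I: r·a ∈ I? No  [counterexample: r=2, a=1, r·a mod 9 = 2 ∉ I]

No, I is not an ideal of ℤ_9


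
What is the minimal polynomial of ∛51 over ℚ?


∛51 satisfies x³ - 51 = 0, irreducible over ℚ (no rational root; 51 is not a perfect cube)

Minimal polynomial: x³ - 51


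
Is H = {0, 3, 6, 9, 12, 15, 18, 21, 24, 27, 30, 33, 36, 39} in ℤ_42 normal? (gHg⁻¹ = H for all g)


H = {0, 3, 6, 9, 12, 15, 18, 21, 24, 27, 30, 33, 36, 39} in ℤ_42
ℤ_42 is abelian; every subgroup of an abelian group is normal

Yes, normal subgroup


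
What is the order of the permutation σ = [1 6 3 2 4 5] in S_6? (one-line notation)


Cycle decomposition: (2 6 5 4)
Cycle lengths: 4
Order = lcm(4) = 4

ord(σ) = 4


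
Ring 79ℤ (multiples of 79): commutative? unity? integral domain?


79ℤ is a commutative ring under +,× but has no multiplicative identity (1 ∉ 79ℤ); it has no zero divisors, but without unity it is not an integral domain
Commutative: Yes
Integral domain: No
Has unity: No

79ℤ (multiples of 79): Commutative=Yes, Unity=No


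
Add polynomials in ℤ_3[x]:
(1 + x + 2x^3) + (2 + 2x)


Add coefficients mod 3:
x^0: 1 + 2 = 0 (mod 3)
x^1: 1 + 2 = 0 (mod 3)
x^2: 0 + 0 = 0 (mod 3)
x^3: 2 + 0 = 2 (mod 3)
Result: 2x^3

f + g = 2x^3


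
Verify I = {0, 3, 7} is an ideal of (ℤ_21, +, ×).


Check ideal conditions for I = {0, 3, 7} in ℤ_21:
(1) I is an additive subgroup? No
(2) For r ∈ ℤ_21 and a ∈ I: r·a ∈ I? No  [counterexample: r=2, a=3, r·a mod 21 = 6 ∉ I]

No, I is not an ideal of ℤ_21


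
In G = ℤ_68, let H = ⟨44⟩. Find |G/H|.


|⟨44⟩| = n / gcd(44, 68) = 68 / 4 = 17
H is normal (ℤ_68 is abelian).
|G/H| = |G| / |H| = 68 / 17 = 4

|G/H| = 4


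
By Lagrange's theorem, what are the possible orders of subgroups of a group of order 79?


Lagrange's theorem: |H| divides |G|
|G| = 79
Divisors of 79: 1, 79

Possible subgroup orders: {1, 79}


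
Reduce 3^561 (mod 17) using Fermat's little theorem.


Fermat's little theorem: if p is prime and gcd(a,p)=1, then a^(p-1) ≡ 1 (mod p)
p = 17 is prime, gcd(3,17) = 1
Reduce exponent: 561 mod 16 = 1
So 3^561 ≡ 3^1 (mod 17)
3^1 mod 17 = 3

3^561 ≡ 3 (mod 17)


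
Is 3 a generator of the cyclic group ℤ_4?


g generates ℤ_n iff gcd(g, n) = 1
gcd(3, 4) = 1
Since gcd = 1, 3 is a generator.

Yes, 3 generates ℤ_4


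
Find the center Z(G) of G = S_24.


Z(G) = {g ∈ G | gx = xg for all x ∈ G}
S_n is non-abelian for n ≥ 3; Z(S_24) is trivial

Z(S_24) = {e}


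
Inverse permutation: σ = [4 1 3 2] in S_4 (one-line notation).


To find σ⁻¹, swap domain and range:
σ(1) = 4 → σ⁻¹(4) = 1
σ(2) = 1 → σ⁻¹(1) = 2
σ(3) = 3 → σ⁻¹(3) = 3
σ(4) = 2 → σ⁻¹(2) = 4

σ⁻¹ = [2 4 3 1]


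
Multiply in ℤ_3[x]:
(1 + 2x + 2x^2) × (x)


Expand and collect like terms; reduce coefficients mod 3:
x^0: 1·0 = 0 ≡ 0 (mod 3)
x^1: 1·1 + 2·0 = 1 ≡ 1 (mod 3)
x^2: 2·1 + 2·0 = 2 ≡ 2 (mod 3)
x^3: 2·1 = 2 ≡ 2 (mod 3)
Result: x + 2x^2 + 2x^3

f · g = x + 2x^2 + 2x^3


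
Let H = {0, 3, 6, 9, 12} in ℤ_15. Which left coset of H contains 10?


10 + H = {10 + h (mod 15) : h ∈ H}
10+0=10, 10+3=13, 10+6=1, 10+9=4, 10+12=7
10 + H = {1, 4, 7, 10, 13} = 1 + H

10 + H = {1, 4, 7, 10, 13}


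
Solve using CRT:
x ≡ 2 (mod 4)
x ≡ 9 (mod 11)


m₁ = 4, m₂ = 11, gcd = 1, so CRT applies. M = m₁·m₂ = 44
Let M₁ = M/m₁ = 11, M₂ = M/m₂ = 4
Find y₁ ≡ M₁⁻¹ (mod m₁): 11⁻¹ ≡ 3 (mod 4)
Find y₂ ≡ M₂⁻¹ (mod m₂): 4⁻¹ ≡ 3 (mod 11)
x = a₁·M₁·y₁ + a₂·M₂·y₂ = 2·11·3 + 9·4·3 = 174
Reduce mod 44: x ≡ 42
Check: 42 mod 4 = 2 ✓, 42 mod 11 = 9 ✓

x ≡ 42 (mod 44)


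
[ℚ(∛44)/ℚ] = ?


∛44 has minimal polynomial x³ - 44 (irreducible over ℚ since 44 is not a perfect cube)

[ℚ(∛44)/ℚ] = 3


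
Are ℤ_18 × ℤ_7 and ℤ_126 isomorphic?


Comparing ℤ_18 × ℤ_7 and ℤ_126:
gcd(18,7) = 1, so ℤ_18 × ℤ_7 ≅ ℤ_126 (CRT)

Yes, ℤ_18 × ℤ_7 ≅ ℤ_126


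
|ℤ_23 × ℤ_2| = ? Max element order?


|ℤ_23 × ℤ_2| = 23 × 2 = 46
Max element order = lcm(23,2) = 46
Cyclic? Yes (gcd=1)

|ℤ_23×ℤ_2| = 46, max element order = 46


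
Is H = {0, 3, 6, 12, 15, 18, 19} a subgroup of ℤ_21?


Subgroup test for H = {0, 3, 6, 12, 15, 18, 19} in (ℤ_21, +):
(1) 0 ∈ H? Yes
(2) Closure: for all a,b ∈ H, (a+b) mod 21 ∈ H? No  [counterexample: 3 + 6 = 9 ∉ H]
(3) Inverses: for all a ∈ H, -a mod 21 ∈ H? No

No, H is not a subgroup of ℤ_21


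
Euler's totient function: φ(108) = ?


Factor n: 108 = 2^2 × 3^3
φ(n) = n · ∏(1 - 1/p) over distinct primes p | n
φ(108) = 108 · (1 - 1/2) · (1 - 1/3) = 36

φ(108) = 36


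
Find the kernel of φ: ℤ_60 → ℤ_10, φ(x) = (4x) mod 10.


Kernel = preimage of identity
ker(φ) = {x ∈ ℤ_60 : 4x ≡ 0 (mod 10)}. Since 10 | 60, φ is well-defined. The kernel is the cyclic subgroup ⟨5⟩ of ℤ_60 (order 12), i.e. {0, 5, 10, 15, 20, 25, 30, 35, 40, 45, 50, 55}

ker(φ) = {0, 5, 10, 15, 20, 25, 30, 35, 40, 45, 50, 55}


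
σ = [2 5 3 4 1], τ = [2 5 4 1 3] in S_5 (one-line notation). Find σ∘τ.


σ∘τ: apply τ first, then σ
1 →τ 2 →σ 5
2 →τ 5 →σ 1
3 →τ 4 →σ 4
4 →τ 1 →σ 2
5 →τ 3 →σ 3

σ∘τ = [5 1 4 2 3]


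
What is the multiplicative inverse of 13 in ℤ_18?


Use the extended Euclidean algorithm to write 1 = 13·s + 18·t; then s mod 18 is the inverse.
Euclidean algorithm:
  13 = 0·18 + 13
  18 = 1·13 + 5
  13 = 2·5 + 3
  5 = 1·3 + 2
  3 = 1·2 + 1
  2 = 2·1 + 0
gcd(13,18) = 1
Back-substitution gives: 13·(7) + 18·(-5) = 1
So 13⁻¹ ≡ 7 ≡ 7 (mod 18)
Check: 13 × 7 = 91 ≡ 1 (mod 18) ✓

13⁻¹ ≡ 7 (mod 18)


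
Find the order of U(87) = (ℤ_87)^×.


U(n) is the group of units mod n; |U(n)| = φ(n)
|U(87)| = φ(87) = 56

|U(87) = (ℤ_87)^×| = 56


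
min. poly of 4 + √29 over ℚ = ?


Let α = 4 + √29. Then α - 4 = √29, so (α - 4)² = 29, giving α² - 8α - 13 = 0. Degree 2 and α ∉ ℚ, so this is the minimal polynomial.

Minimal polynomial: x² - 8x - 13


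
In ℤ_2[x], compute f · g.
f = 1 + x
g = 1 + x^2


Expand and collect like terms; reduce coefficients mod 2:
x^0: 1·1 = 1 ≡ 1 (mod 2)
x^1: 1·0 + 1·1 = 1 ≡ 1 (mod 2)
x^2: 1·1 + 1·0 = 1 ≡ 1 (mod 2)
x^3: 1·1 = 1 ≡ 1 (mod 2)
Result: 1 + x + x^2 + x^3

f · g = 1 + x + x^2 + x^3


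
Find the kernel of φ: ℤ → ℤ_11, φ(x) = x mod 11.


Kernel = preimage of identity
ker(φ) = {x ∈ ℤ : x ≡ 0 (mod 11)} = 11ℤ = {0, ±11, ±22, ...}

ker(φ) = 11ℤ


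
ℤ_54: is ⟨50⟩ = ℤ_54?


g generates ℤ_n iff gcd(g, n) = 1
gcd(50, 54) = 2
Since gcd = 2 ≠ 1, ⟨50⟩ has order 27 < 54, so 50 is not a generator.

No, 50 does not generate ℤ_54
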